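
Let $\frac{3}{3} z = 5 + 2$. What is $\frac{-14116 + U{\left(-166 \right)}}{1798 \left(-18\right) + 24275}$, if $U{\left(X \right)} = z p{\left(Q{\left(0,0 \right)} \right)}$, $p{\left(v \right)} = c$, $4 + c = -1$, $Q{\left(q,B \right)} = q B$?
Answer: $\frac{14151}{8089} \approx 1.7494$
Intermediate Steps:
$Q{\left(q,B \right)} = B q$
$c = -5$ ($c = -4 - 1 = -5$)
$p{\left(v \right)} = -5$
$z = 7$ ($z = 5 + 2 = 7$)
$U{\left(X \right)} = -35$ ($U{\left(X \right)} = 7 \left(-5\right) = -35$)
$\frac{-14116 + U{\left(-166 \right)}}{1798 \left(-18\right) + 24275} = \frac{-14116 - 35}{1798 \left(-18\right) + 24275} = - \frac{14151}{-32364 + 24275} = - \frac{14151}{-8089} = \left(-14151\right) \left(- \frac{1}{8089}\right) = \frac{14151}{8089}$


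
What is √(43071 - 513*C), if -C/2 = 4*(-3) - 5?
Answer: √25629 ≈ 160.09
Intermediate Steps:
C = 34 (C = -2*(4*(-3) - 5) = -2*(-12 - 5) = -2*(-17) = 34)
√(43071 - 513*C) = √(43071 - 513*34) = √(43071 - 17442) = √25629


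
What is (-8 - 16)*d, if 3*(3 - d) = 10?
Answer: 8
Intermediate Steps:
d = -1/3 (d = 3 - 1/3*10 = 3 - 10/3 = -1/3 ≈ -0.33333)
(-8 - 16)*d = (-8 - 16)*(-1/3) = -24*(-1/3) = 8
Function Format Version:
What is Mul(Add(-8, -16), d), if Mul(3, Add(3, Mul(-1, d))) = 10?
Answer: 8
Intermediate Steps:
d = Rational(-1, 3) (d = Add(3, Mul(Rational(-1, 3), 10)) = Add(3, Rational(-10, 3)) = Rational(-1, 3) ≈ -0.33333)
Mul(Add(-8, -16), d) = Mul(Add(-8, -16), Rational(-1, 3)) = Mul(-24, Rational(-1, 3)) = 8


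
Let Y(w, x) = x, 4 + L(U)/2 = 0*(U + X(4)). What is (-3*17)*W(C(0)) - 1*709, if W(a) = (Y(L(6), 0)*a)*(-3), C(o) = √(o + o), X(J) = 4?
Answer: -709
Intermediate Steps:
L(U) = -8 (L(U) = -8 + 2*(0*(U + 4)) = -8 + 2*(0*(4 + U)) = -8 + 2*0 = -8 + 0 = -8)
C(o) = √2*√o (C(o) = √(2*o) = √2*√o)
W(a) = 0 (W(a) = (0*a)*(-3) = 0*(-3) = 0)
(-3*17)*W(C(0)) - 1*709 = -3*17*0 - 1*709 = -51*0 - 709 = 0 - 709 = -709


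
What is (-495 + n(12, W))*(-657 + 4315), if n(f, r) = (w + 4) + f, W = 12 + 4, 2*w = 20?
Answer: -1715602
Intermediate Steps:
w = 10 (w = (½)*20 = 10)
W = 16
n(f, r) = 14 + f (n(f, r) = (10 + 4) + f = 14 + f)
(-495 + n(12, W))*(-657 + 4315) = (-495 + (14 + 12))*(-657 + 4315) = (-495 + 26)*3658 = -469*3658 = -1715602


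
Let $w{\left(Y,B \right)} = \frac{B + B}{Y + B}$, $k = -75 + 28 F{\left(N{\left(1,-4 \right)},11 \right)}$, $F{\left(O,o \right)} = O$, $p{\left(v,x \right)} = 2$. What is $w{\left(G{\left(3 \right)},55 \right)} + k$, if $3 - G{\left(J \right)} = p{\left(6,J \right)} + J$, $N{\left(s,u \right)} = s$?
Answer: $- \frac{2381}{53} \approx -44.924$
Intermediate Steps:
$G{\left(J \right)} = 1 - J$ ($G{\left(J \right)} = 3 - \left(2 + J\right) = 1 - J$)
$k = -47$ ($k = -75 + 28 \cdot 1 = -75 + 28 = -47$)
$w{\left(Y,B \right)} = \frac{2 B}{B + Y}$
$w{\left(G{\left(3 \right)},55 \right)} + k = 2 \cdot 55 \frac{1}{55 + \left(1 - 3\right)} - 47 = 2 \cdot 55 \frac{1}{55 - 2} - 47 = 2 \cdot 55 \cdot \frac{1}{53} - 47 = \frac{110}{53} - 47 = - \frac{2381}{53}$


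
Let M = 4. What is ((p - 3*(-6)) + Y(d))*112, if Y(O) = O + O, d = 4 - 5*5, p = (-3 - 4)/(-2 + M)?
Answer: -3080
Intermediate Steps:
p = -7/2 (p = (-3 - 4)/(-2 + 4) = -7/2 ≈ -3.5000)
d = -21 (d = 4 - 25 = -21)
Y(O) = 2*O
((p - 3*(-6)) + Y(d))*112 = ((-7/2 - 3*(-6)) + 2*(-21))*112 = ((-7/2 + 18) - 42)*112 = (29/2 - 42)*112 = -55/2*112 = -3080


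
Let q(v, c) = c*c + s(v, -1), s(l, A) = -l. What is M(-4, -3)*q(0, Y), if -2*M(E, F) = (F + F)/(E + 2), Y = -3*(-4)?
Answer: -216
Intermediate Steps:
Y = 12
q(v, c) = c² - v (q(v, c) = c*c - v = c² - v)
M(E, F) = -F/(2 + E) (M(E, F) = -(F + F)/(2*(E + 2)) = -2*F/(2*(2 + E)) = -F/(2 + E))
M(-4, -3)*q(0, Y) = (-1*(-3)/(2 - 4))*(12² - 1*0) = (-1*(-3)/(-2))*(144 + 0) = -1*(-3)*(-½)*144 = -3/2*144 = -216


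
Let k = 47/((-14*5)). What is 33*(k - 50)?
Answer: -117051/70 ≈ -1672.2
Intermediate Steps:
k = -47/70 (k = 47/(-70) = 47*(-1/70) = -47/70 ≈ -0.67143)
33*(k - 50) = 33*(-47/70 - 50) = 33*(-3547/70) = -117051/70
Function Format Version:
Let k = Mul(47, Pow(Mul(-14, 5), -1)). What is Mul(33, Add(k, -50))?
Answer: Rational(-117051, 70) ≈ -1672.2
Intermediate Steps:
k = Rational(-47, 70) (k = Mul(47, Pow(-70, -1)) = Mul(47, Rational(-1, 70)) = Rational(-47, 70) ≈ -0.67143)
Mul(33, Add(k, -50)) = Mul(33, Add(Rational(-47, 70), -50)) = Mul(33, Rational(-3547, 70)) = Rational(-117051, 70)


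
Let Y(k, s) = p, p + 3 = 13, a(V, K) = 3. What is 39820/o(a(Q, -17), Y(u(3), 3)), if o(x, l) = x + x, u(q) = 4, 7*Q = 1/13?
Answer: 19910/3 ≈ 6636.7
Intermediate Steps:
Q = 1/91 (Q = (⅐)/13 = (⅐)*(1/13) = 1/91 ≈ 0.010989)
p = 10 (p = -3 + 13 = 10)
Y(k, s) = 10
o(x, l) = 2*x
39820/o(a(Q, -17), Y(u(3), 3)) = 39820/((2*3)) = 39820/6 = 39820*(⅙) = 19910/3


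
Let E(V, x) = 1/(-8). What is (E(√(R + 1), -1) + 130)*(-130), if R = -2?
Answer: -67535/4 ≈ -16884.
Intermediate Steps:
E(V, x) = -⅛ (E(V, x) = 1*(-⅛) = -⅛)
(E(√(R + 1), -1) + 130)*(-130) = (-⅛ + 130)*(-130) = (1039/8)*(-130) = -67535/4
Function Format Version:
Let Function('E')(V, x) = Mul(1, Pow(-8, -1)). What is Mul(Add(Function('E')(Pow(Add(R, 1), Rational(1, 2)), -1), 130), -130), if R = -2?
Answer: Rational(-67535, 4) ≈ -16884.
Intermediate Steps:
Function('E')(V, x) = Rational(-1, 8) (Function('E')(V, x) = Mul(1, Rational(-1, 8)) = Rational(-1, 8))
Mul(Add(Function('E')(Pow(Add(R, 1), Rational(1, 2)), -1), 130), -130) = Mul(Add(Rational(-1, 8), 130), -130) = Mul(Rational(1039, 8), -130) = Rational(-67535, 4)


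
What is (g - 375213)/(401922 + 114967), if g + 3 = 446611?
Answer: 71395/516889 ≈ 0.13812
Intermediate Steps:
g = 446608 (g = -3 + 446611 = 446608)
(g - 375213)/(401922 + 114967) = (446608 - 375213)/(401922 + 114967) = 71395/516889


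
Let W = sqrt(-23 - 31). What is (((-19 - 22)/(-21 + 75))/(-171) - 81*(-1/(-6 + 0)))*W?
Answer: -62309*I*sqrt(6)/1539 ≈ -99.172*I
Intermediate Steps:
W = 3*I*sqrt(6) (W = sqrt(-54) = 3*I*sqrt(6) ≈ 7.3485*I)
(((-19 - 22)/(-21 + 75))/(-171) - 81*(-1/(-6 + 0)))*W = (((-19 - 22)/(-21 + 75))/(-171) - 81*(-1/(-6 + 0)))*(3*I*sqrt(6)) = (-41/54*(-1/171) - 81/((-6*(-1))))*(3*I*sqrt(6)) = (-41*1/54*(-1/171) - 81/6)*(3*I*sqrt(6)) = (-41/54*(-1/171) - 81*1/6)*(3*I*sqrt(6)) = (41/9234 - 27/2)*(3*I*sqrt(6)) = -62309*I*sqrt(6)/1539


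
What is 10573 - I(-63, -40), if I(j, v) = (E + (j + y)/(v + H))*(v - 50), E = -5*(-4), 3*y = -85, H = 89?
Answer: 598057/49 ≈ 12205.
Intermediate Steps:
y = -85/3 (y = (1/3)*(-85) = -85/3 ≈ -28.333)
E = 20
I(j, v) = (-50 + v)*(20 + (-85/3 + j)/(89 + v)) (I(j, v) = (20 + (j - 85/3)/(v + 89))*(v - 50) = (20 + (-85/3 + j)/(89 + v))*(-50 + v) = (-50 + v)*(20 + (-85/3 + j)/(89 + v)))
10573 - I(-63, -40) = 10573 - (-262750 - 150*(-63) + 60*(-40)**2 + 2255*(-40) + 3*(-63)*(-40))/(3*(89 - 40)) = 10573 - (-262750 + 9450 + 60*1600 - 90200 + 7560)/(3*49) = 10573 - (-262750 + 9450 + 96000 - 90200 + 7560)/(3*49) = 10573 - (-239940)/(3*49) = 10573 - 1*(-79980/49) = 10573 + 79980/49 = 598057/49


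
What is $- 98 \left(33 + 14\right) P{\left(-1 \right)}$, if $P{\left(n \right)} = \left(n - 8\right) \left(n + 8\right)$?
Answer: $290178$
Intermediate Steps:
$P{\left(n \right)} = \left(-8 + n\right) \left(8 + n\right)$
$- 98 \left(33 + 14\right) P{\left(-1 \right)} = - 98 \left(33 + 14\right) \left(-64 + \left(-1\right)^{2}\right) = \left(-98\right) 47 \left(-64 + 1\right) = \left(-4606\right) \left(-63\right) = 290178$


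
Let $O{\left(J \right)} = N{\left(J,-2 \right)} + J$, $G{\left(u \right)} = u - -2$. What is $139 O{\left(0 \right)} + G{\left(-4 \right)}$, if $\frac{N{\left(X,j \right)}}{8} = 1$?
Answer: $1110$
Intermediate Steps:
$G{\left(u \right)} = 2 + u$ ($G{\left(u \right)} = u + 2 = 2 + u$)
$N{\left(X,j \right)} = 8$ ($N{\left(X,j \right)} = 8 \cdot 1 = 8$)
$O{\left(J \right)} = 8 + J$
$139 O{\left(0 \right)} + G{\left(-4 \right)} = 139 \left(8 + 0\right) + \left(2 - 4\right) = 139 \cdot 8 - 2 = 1112 - 2 = 1110$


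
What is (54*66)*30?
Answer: 106920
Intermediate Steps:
(54*66)*30 = 3564*30 = 106920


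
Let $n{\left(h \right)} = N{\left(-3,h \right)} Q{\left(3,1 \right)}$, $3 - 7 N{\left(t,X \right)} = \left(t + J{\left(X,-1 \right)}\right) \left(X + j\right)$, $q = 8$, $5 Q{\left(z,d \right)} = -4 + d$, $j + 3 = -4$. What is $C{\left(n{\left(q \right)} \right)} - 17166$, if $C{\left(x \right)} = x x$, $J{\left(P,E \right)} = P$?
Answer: $- \frac{21028314}{1225} \approx -17166.0$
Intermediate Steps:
$j = -7$ ($j = -3 - 4 = -7$)
$Q{\left(z,d \right)} = - \frac{4}{5} + \frac{d}{5}$ ($Q{\left(z,d \right)} = \frac{-4 + d}{5} = - \frac{4}{5} + \frac{d}{5}$)
$N{\left(t,X \right)} = \frac{3}{7} - \frac{\left(-7 + X\right) \left(X + t\right)}{7}$ ($N{\left(t,X \right)} = \frac{3}{7} - \frac{\left(t + X\right) \left(X - 7\right)}{7} = \frac{3}{7} - \frac{\left(X + t\right) \left(-7 + X\right)}{7} = \frac{3}{7} - \frac{\left(-7 + X\right) \left(X + t\right)}{7}$)
$n{\left(h \right)} = \frac{54}{35} - \frac{6 h}{7} + \frac{3 h^{2}}{35}$ ($n{\left(h \right)} = \left(\frac{3}{7} + h - 3 - \frac{h^{2}}{7} - \frac{1}{7} h \left(-3\right)\right) \left(- \frac{4}{5} + \frac{1}{5} \cdot 1\right) = \left(\frac{3}{7} + h - 3 - \frac{h^{2}}{7} + \frac{3 h}{7}\right) \left(- \frac{4}{5} + \frac{1}{5}\right) = \left(- \frac{18}{7} - \frac{h^{2}}{7} + \frac{10 h}{7}\right) \left(- \frac{3}{5}\right) = \frac{54}{35} - \frac{6 h}{7} + \frac{3 h^{2}}{35}$)
$C{\left(x \right)} = x^{2}$
$C{\left(n{\left(q \right)} \right)} - 17166 = \left(\frac{54}{35} - \frac{48}{7} + \frac{3 \cdot 8^{2}}{35}\right)^{2} - 17166 = \left(\frac{54}{35} - \frac{48}{7} + \frac{3}{35} \cdot 64\right)^{2} - 17166 = \left(\frac{54}{35} - \frac{48}{7} + \frac{192}{35}\right)^{2} - 17166 = \left(\frac{6}{35}\right)^{2} - 17166 = \frac{36}{1225} - 17166 = - \frac{21028314}{1225}$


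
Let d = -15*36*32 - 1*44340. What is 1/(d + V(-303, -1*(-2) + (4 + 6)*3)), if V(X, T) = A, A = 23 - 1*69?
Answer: -1/61666 ≈ -1.6216e-5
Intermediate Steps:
A = -46 (A = 23 - 69 = -46)
V(X, T) = -46
d = -61620 (d = -540*32 - 44340 = -17280 - 44340 = -61620)
1/(d + V(-303, -1*(-2) + (4 + 6)*3)) = 1/(-61620 - 46) = 1/(-61666) = -1/61666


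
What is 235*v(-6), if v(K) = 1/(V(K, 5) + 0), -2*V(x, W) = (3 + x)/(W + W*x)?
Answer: -11750/3 ≈ -3916.7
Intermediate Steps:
V(x, W) = -(3 + x)/(2*(W + W*x))
v(K) = 10*(1 + K)/(-3 - K) (v(K) = 1/((½)*(-3 - K)/(5*(1 + K)) + 0) = 1/((½)*(⅕)*(-3 - K)/(1 + K) + 0) = 1/((-3 - K)/(10*(1 + K)) + 0) = 1/((-3 - K)/(10*(1 + K))) = 10*(1 + K)/(-3 - K))
235*v(-6) = 235*(10*(-1 - 1*(-6))/(3 - 6)) = 235*(10*(-1 + 6)/(-3)) = 235*(10*(-⅓)*5) = 235*(-50/3) = -11750/3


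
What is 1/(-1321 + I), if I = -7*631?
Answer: -1/5738 ≈ -0.00017428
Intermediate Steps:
I = -4417
1/(-1321 + I) = 1/(-1321 - 4417) = 1/(-5738) = -1/5738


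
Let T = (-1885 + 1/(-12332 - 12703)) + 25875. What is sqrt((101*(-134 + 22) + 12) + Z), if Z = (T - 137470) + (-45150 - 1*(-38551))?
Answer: I*sqrt(82341949214310)/25035 ≈ 362.46*I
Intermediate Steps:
T = 600589649/25035 (T = (-1885 + 1/(-25035)) + 25875 = (-1885 - 1/25035) + 25875 = -47190976/25035 + 25875 = 600589649/25035 ≈ 23990.)
Z = -3006177766/25035 (Z = (600589649/25035 - 137470) + (-45150 - 1*(-38551)) = -2840971801/25035 + (-45150 + 38551) = -2840971801/25035 - 6599 = -3006177766/25035 ≈ -1.2008e+5)
sqrt((101*(-134 + 22) + 12) + Z) = sqrt((101*(-134 + 22) + 12) - 3006177766/25035) = sqrt((101*(-112) + 12) - 3006177766/25035) = sqrt((-11312 + 12) - 3006177766/25035) = sqrt(-11300 - 3006177766/25035) = sqrt(-3289073266/25035) = I*sqrt(82341949214310)/25035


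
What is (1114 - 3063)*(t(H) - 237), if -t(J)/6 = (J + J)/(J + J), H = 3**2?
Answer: 473607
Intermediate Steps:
H = 9
t(J) = -6 (t(J) = -6*(J + J)/(J + J) = -6*2*J/(2*J) = -6*2*J*1/(2*J) = -6*1 = -6)
(1114 - 3063)*(t(H) - 237) = (1114 - 3063)*(-6 - 237) = -1949*(-243) = 473607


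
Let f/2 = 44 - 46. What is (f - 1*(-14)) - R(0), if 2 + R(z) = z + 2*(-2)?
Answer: 16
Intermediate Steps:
f = -4 (f = 2*(44 - 46) = 2*(-2) = -4)
R(z) = -6 + z (R(z) = -2 + (z + 2*(-2)) = -2 + (z - 4) = -2 + (-4 + z) = -6 + z)
(f - 1*(-14)) - R(0) = (-4 - 1*(-14)) - (-6 + 0) = (-4 + 14) - 1*(-6) = 10 + 6 = 16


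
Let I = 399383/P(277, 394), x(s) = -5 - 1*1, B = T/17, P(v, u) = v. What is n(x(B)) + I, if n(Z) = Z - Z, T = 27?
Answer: 399383/277 ≈ 1441.8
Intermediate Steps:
B = 27/17 ≈ 1.5882
x(s) = -6 (x(s) = -5 - 1 = -6)
n(Z) = 0
I = 399383/277 ≈ 1441.8
n(x(B)) + I = 0 + 399383/277 = 399383/277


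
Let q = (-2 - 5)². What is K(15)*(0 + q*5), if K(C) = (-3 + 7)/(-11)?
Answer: -980/11 ≈ -89.091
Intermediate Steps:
K(C) = -4/11 (K(C) = 4*(-1/11) = -4/11)
q = 49 (q = (-7)² = 49)
K(15)*(0 + q*5) = -4*(0 + 49*5)/11 = -4*(0 + 245)/11 = -4/11*245 = -980/11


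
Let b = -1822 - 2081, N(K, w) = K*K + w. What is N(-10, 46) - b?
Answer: 4049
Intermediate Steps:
N(K, w) = w + K² (N(K, w) = K² + w = w + K²)
b = -3903
N(-10, 46) - b = (46 + (-10)²) - 1*(-3903) = (46 + 100) + 3903 = 146 + 3903 = 4049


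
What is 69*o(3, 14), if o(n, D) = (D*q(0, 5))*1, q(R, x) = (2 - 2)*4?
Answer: 0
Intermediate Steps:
q(R, x) = 0 (q(R, x) = 0*4 = 0)
o(n, D) = 0 (o(n, D) = (D*0)*1 = 0*1 = 0)
69*o(3, 14) = 69*0 = 0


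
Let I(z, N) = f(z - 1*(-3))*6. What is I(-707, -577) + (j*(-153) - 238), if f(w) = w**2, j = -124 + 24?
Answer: 2988758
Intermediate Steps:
j = -100
I(z, N) = 6*(3 + z)**2 (I(z, N) = (z - 1*(-3))**2*6 = (z + 3)**2*6 = (3 + z)**2*6 = 6*(3 + z)**2)
I(-707, -577) + (j*(-153) - 238) = 6*(3 - 707)**2 + (-100*(-153) - 238) = 6*(-704)**2 + (15300 - 238) = 6*495616 + 15062 = 2973696 + 15062 = 2988758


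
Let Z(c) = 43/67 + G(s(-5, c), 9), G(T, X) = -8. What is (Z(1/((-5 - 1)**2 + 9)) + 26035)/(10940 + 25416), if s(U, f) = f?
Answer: 435963/608963 ≈ 0.71591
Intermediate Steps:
Z(c) = -493/67 (Z(c) = 43/67 - 8 = -493/67)
(Z(1/((-5 - 1)**2 + 9)) + 26035)/(10940 + 25416) = (-493/67 + 26035)/(10940 + 25416) = (1743852/67)/36356 = (1743852/67)*(1/36356) = 435963/608963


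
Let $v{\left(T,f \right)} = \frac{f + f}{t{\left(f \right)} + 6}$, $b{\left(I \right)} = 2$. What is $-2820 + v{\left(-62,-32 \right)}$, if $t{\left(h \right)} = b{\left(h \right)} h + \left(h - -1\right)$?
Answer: $- \frac{250916}{89} \approx -2819.3$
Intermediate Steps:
$t{\left(h \right)} = 1 + 3 h$ ($t{\left(h \right)} = 2 h + \left(h - -1\right) = 2 h + \left(h + 1\right) = 2 h + \left(1 + h\right) = 1 + 3 h$)
$v{\left(T,f \right)} = \frac{2 f}{7 + 3 f}$ ($v{\left(T,f \right)} = \frac{f + f}{\left(1 + 3 f\right) + 6} = \frac{2 f}{7 + 3 f}$)
$-2820 + v{\left(-62,-32 \right)} = -2820 + 2 \left(-32\right) \frac{1}{7 + 3 \left(-32\right)} = -2820 + 2 \left(-32\right) \frac{1}{7 - 96} = -2820 + 2 \left(-32\right) \frac{1}{-89} = -2820 + 2 \left(-32\right) \left(- \frac{1}{89}\right) = -2820 + \frac{64}{89} = - \frac{250916}{89}$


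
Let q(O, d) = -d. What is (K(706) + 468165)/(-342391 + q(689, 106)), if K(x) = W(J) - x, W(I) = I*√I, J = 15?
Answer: -467459/342497 - 15*√15/342497 ≈ -1.3650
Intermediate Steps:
W(I) = I^(3/2)
K(x) = -x + 15*√15 (K(x) = 15^(3/2) - x = 15*√15 - x = -x + 15*√15)
(K(706) + 468165)/(-342391 + q(689, 106)) = ((-1*706 + 15*√15) + 468165)/(-342391 - 1*106) = ((-706 + 15*√15) + 468165)/(-342391 - 106) = (467459 + 15*√15)/(-342497) = (467459 + 15*√15)*(-1/342497) = -467459/342497 - 15*√15/342497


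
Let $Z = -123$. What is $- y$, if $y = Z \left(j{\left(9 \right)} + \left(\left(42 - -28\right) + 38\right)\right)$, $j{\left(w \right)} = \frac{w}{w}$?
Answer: $13407$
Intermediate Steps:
$j{\left(w \right)} = 1$
$y = -13407$ ($y = - 123 \left(1 + \left(\left(42 - -28\right) + 38\right)\right) = - 123 \left(1 + \left(\left(42 + 28\right) + 38\right)\right) = - 123 \left(1 + \left(70 + 38\right)\right) = - 123 \left(1 + 108\right) = \left(-123\right) 109 = -13407$)
$- y = \left(-1\right) \left(-13407\right) = 13407$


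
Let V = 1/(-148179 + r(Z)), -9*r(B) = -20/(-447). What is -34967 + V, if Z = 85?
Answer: -20844672702502/596124137 ≈ -34967.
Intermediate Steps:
r(B) = -20/4023 (r(B) = -(-20)/(9*(-447)) = -(-20)*(-1)/(9*447) = -⅑*20/447 = -20/4023)
V = -4023/596124137 (V = 1/(-148179 - 20/4023) = 1/(-596124137/4023) = -4023/596124137 ≈ -6.7486e-6)
-34967 + V = -34967 - 4023/596124137 = -20844672702502/596124137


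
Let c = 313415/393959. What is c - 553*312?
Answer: -67971796609/393959 ≈ -1.7254e+5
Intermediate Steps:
c = 313415/393959 (c = 313415*(1/393959) = 313415/393959 ≈ 0.79555)
c - 553*312 = 313415/393959 - 553*312 = 313415/393959 - 172536 = -67971796609/393959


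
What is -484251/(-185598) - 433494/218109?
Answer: 2795986883/4497843798 ≈ 0.62163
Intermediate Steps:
-484251/(-185598) - 433494/218109 = -484251*(-1/185598) - 433494*1/218109 = 161417/61866 - 144498/72703 = 2795986883/4497843798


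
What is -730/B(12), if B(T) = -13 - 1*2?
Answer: 146/3 ≈ 48.667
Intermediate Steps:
B(T) = -15 (B(T) = -13 - 2 = -15)
-730/B(12) = -730/(-15) = -730*(-1/15) = 146/3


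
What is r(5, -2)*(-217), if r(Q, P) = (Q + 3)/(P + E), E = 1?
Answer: 1736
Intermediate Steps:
r(Q, P) = (3 + Q)/(1 + P) (r(Q, P) = (Q + 3)/(P + 1) = (3 + Q)/(1 + P))
r(5, -2)*(-217) = ((3 + 5)/(1 - 2))*(-217) = (8/(-1))*(-217) = -1*8*(-217) = -8*(-217) = 1736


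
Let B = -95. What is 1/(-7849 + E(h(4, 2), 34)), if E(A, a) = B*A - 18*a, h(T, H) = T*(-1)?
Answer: -1/8081 ≈ -0.00012375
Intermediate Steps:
h(T, H) = -T
E(A, a) = -95*A - 18*a
1/(-7849 + E(h(4, 2), 34)) = 1/(-7849 + (-(-95)*4 - 18*34)) = 1/(-7849 + (-95*(-4) - 612)) = 1/(-7849 + (380 - 612)) = 1/(-7849 - 232) = 1/(-8081) = -1/8081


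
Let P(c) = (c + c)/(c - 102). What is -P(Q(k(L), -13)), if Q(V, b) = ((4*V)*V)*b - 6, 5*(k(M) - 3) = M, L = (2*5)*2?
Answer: -1277/664 ≈ -1.9232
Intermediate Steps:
L = 20 (L = 10*2 = 20)
k(M) = 3 + M/5
Q(V, b) = -6 + 4*b*V² (Q(V, b) = (4*V²)*b - 6 = 4*b*V² - 6 = -6 + 4*b*V²)
P(c) = 2*c/(-102 + c) (P(c) = (2*c)/(-102 + c) = 2*c/(-102 + c))
-P(Q(k(L), -13)) = -2*(-6 + 4*(-13)*(3 + (⅕)*20)²)/(-102 + (-6 + 4*(-13)*(3 + (⅕)*20)²)) = -2*(-6 + 4*(-13)*(3 + 4)²)/(-102 + (-6 + 4*(-13)*(3 + 4)²)) = -2*(-6 + 4*(-13)*7²)/(-102 + (-6 + 4*(-13)*7²)) = -2*(-6 + 4*(-13)*49)/(-102 + (-6 + 4*(-13)*49)) = -2*(-6 - 2548)/(-102 + (-6 - 2548)) = -2*(-2554)/(-102 - 2554) = -2*(-2554)/(-2656) = -2*(-2554)*(-1)/2656 = -1*1277/664 = -1277/664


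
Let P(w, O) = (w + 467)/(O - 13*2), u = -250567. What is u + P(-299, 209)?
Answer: -15284531/61 ≈ -2.5057e+5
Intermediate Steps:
P(w, O) = (467 + w)/(-26 + O) (P(w, O) = (467 + w)/(O - 26) = (467 + w)/(-26 + O))
u + P(-299, 209) = -250567 + (467 - 299)/(-26 + 209) = -250567 + 168/183 = -250567 + (1/183)*168 = -250567 + 56/61 = -15284531/61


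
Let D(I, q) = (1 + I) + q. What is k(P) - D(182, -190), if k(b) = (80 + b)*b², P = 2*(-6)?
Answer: 9799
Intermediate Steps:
D(I, q) = 1 + I + q
P = -12
k(b) = b²*(80 + b)
k(P) - D(182, -190) = (-12)²*(80 - 12) - (1 + 182 - 190) = 144*68 - 1*(-7) = 9792 + 7 = 9799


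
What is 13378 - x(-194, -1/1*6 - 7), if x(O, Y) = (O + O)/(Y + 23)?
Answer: 67084/5 ≈ 13417.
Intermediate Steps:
x(O, Y) = 2*O/(23 + Y) (x(O, Y) = (2*O)/(23 + Y) = 2*O/(23 + Y))
13378 - x(-194, -1/1*6 - 7) = 13378 - 2*(-194)/(23 + (-1/1*6 - 7)) = 13378 - 2*(-194)/(23 + (-1*1*6 - 7)) = 13378 - 2*(-194)/(23 + (-1*6 - 7)) = 13378 - 2*(-194)/(23 + (-6 - 7)) = 13378 - 2*(-194)/(23 - 13) = 13378 - 2*(-194)/10 = 13378 - 1*(-194/5) = 13378 + 194/5 = 67084/5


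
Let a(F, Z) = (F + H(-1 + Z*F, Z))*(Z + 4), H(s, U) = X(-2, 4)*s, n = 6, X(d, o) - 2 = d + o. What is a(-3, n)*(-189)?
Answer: 149310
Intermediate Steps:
X(d, o) = 2 + d + o (X(d, o) = 2 + (d + o) = 2 + d + o)
H(s, U) = 4*s (H(s, U) = (2 - 2 + 4)*s = 4*s)
a(F, Z) = (4 + Z)*(-4 + F + 4*F*Z) (a(F, Z) = (F + 4*(-1 + Z*F))*(Z + 4) = (F + 4*(-1 + F*Z))*(4 + Z) = (F + (-4 + 4*F*Z))*(4 + Z) = (-4 + F + 4*F*Z)*(4 + Z) = (4 + Z)*(-4 + F + 4*F*Z))
a(-3, n)*(-189) = (-16 + 4*(-3) + 4*6*(-1 - 3*6) + 17*(-3)*6)*(-189) = (-16 - 12 + 4*6*(-1 - 18) - 306)*(-189) = (-16 - 12 + 4*6*(-19) - 306)*(-189) = (-16 - 12 - 456 - 306)*(-189) = -790*(-189) = 149310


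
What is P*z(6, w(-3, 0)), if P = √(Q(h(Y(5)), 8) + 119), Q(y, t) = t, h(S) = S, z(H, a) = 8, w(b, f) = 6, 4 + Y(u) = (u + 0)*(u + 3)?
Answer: 8*√127 ≈ 90.155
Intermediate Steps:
Y(u) = -4 + u*(3 + u) (Y(u) = -4 + (u + 0)*(u + 3) = -4 + u*(3 + u))
P = √127 (P = √(8 + 119) = √127 ≈ 11.269)
P*z(6, w(-3, 0)) = √127*8 = 8*√127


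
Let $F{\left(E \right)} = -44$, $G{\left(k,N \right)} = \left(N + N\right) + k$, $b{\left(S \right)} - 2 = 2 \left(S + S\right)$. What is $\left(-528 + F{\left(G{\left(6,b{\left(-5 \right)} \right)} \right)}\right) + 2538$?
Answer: $1966$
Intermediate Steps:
$b{\left(S \right)} = 2 + 4 S$ ($b{\left(S \right)} = 2 + 2 \left(S + S\right) = 2 + 2 \cdot 2 S = 2 + 4 S$)
$G{\left(k,N \right)} = k + 2 N$ ($G{\left(k,N \right)} = 2 N + k = k + 2 N$)
$\left(-528 + F{\left(G{\left(6,b{\left(-5 \right)} \right)} \right)}\right) + 2538 = \left(-528 - 44\right) + 2538 = -572 + 2538 = 1966$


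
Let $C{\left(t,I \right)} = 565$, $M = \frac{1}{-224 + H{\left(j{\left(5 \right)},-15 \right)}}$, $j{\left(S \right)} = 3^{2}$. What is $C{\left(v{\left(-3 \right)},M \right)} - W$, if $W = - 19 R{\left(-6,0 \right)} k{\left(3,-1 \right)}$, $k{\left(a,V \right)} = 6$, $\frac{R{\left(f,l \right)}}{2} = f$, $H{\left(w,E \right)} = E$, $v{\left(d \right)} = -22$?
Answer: $-803$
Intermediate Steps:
$j{\left(S \right)} = 9$
$R{\left(f,l \right)} = 2 f$
$M = - \frac{1}{239}$ ($M = \frac{1}{-224 - 15} = \frac{1}{-239} = - \frac{1}{239} \approx -0.0041841$)
$W = 1368$ ($W = - 19 \cdot 2 \left(-6\right) 6 = \left(-19\right) \left(-12\right) 6 = 228 \cdot 6 = 1368$)
$C{\left(v{\left(-3 \right)},M \right)} - W = 565 - 1368 = -803$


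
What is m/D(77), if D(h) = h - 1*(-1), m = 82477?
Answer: 82477/78 ≈ 1057.4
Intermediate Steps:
D(h) = 1 + h (D(h) = h + 1 = 1 + h)
m/D(77) = 82477/(1 + 77) = 82477/78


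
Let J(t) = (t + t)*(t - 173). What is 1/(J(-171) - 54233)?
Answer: 1/63415 ≈ 1.5769e-5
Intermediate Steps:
J(t) = 2*t*(-173 + t) (J(t) = (2*t)*(-173 + t) = 2*t*(-173 + t))
1/(J(-171) - 54233) = 1/(2*(-171)*(-173 - 171) - 54233) = 1/(2*(-171)*(-344) - 54233) = 1/(117648 - 54233) = 1/63415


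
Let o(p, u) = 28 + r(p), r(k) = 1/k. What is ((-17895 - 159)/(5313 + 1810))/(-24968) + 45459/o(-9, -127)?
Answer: 2140080931557/1312929796 ≈ 1630.0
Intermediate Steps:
o(p, u) = 28 + 1/p
((-17895 - 159)/(5313 + 1810))/(-24968) + 45459/o(-9, -127) = ((-17895 - 159)/(5313 + 1810))/(-24968) + 45459/(28 + 1/(-9)) = -18054/7123*(-1/24968) + 45459/(28 - ⅑) = -18054*1/7123*(-1/24968) + 45459/(251/9) = -1062/419*(-1/24968) + 45459*(9/251) = 531/5230796 + 409131/251 = 2140080931557/1312929796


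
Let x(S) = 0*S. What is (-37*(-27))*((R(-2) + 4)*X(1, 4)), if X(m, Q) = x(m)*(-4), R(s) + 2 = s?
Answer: 0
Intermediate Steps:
x(S) = 0
R(s) = -2 + s
X(m, Q) = 0 (X(m, Q) = 0*(-4) = 0)
(-37*(-27))*((R(-2) + 4)*X(1, 4)) = (-37*(-27))*(((-2 - 2) + 4)*0) = 999*((-4 + 4)*0) = 999*(0*0) = 999*0 = 0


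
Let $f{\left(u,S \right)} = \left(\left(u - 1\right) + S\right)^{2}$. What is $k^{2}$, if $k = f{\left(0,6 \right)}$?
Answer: $625$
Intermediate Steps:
$f{\left(u,S \right)} = \left(-1 + S + u\right)^{2}$ ($f{\left(u,S \right)} = \left(\left(-1 + u\right) + S\right)^{2} = \left(-1 + S + u\right)^{2}$)
$k = 25$ ($k = \left(-1 + 6 + 0\right)^{2} = 5^{2} = 25$)
$k^{2} = 25^{2} = 625$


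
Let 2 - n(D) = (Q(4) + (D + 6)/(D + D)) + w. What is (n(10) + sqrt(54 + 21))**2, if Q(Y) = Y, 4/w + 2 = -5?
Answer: 97959/1225 - 156*sqrt(3)/7 ≈ 41.367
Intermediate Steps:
w = -4/7 (w = 4/(-2 - 5) = 4/(-7) = 4*(-1/7) = -4/7 ≈ -0.57143)
n(D) = -10/7 - (6 + D)/(2*D) (n(D) = 2 - ((4 + (D + 6)/(D + D)) - 4/7) = 2 - ((4 + (6 + D)/((2*D))) - 4/7) = 2 - ((4 + (6 + D)*(1/(2*D))) - 4/7) = 2 - ((4 + (6 + D)/(2*D)) - 4/7) = 2 - (24/7 + (6 + D)/(2*D)) = 2 + (-24/7 - (6 + D)/(2*D)) = -10/7 - (6 + D)/(2*D))
(n(10) + sqrt(54 + 21))**2 = ((-27/14 - 3/10) + sqrt(54 + 21))**2 = ((-27/14 - 3*1/10) + sqrt(75))**2 = ((-27/14 - 3/10) + 5*sqrt(3))**2 = (-78/35 + 5*sqrt(3))**2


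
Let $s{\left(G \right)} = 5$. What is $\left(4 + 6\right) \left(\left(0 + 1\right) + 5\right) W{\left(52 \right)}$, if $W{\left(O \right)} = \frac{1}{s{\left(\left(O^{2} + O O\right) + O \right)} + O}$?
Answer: $\frac{20}{19} \approx 1.0526$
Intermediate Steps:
$W{\left(O \right)} = \frac{1}{5 + O}$
$\left(4 + 6\right) \left(\left(0 + 1\right) + 5\right) W{\left(52 \right)} = \frac{\left(4 + 6\right) \left(\left(0 + 1\right) + 5\right)}{5 + 52} = \frac{10 \left(1 + 5\right)}{57} = 10 \cdot 6 \cdot \frac{1}{57} = 60 \cdot \frac{1}{57} = \frac{20}{19}$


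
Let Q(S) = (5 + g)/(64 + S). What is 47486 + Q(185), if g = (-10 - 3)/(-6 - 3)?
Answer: 106416184/2241 ≈ 47486.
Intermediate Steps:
g = 13/9 (g = -13/(-9) = -13*(-⅑) = 13/9 ≈ 1.4444)
Q(S) = 58/(9*(64 + S)) (Q(S) = (5 + 13/9)/(64 + S) = 58/(9*(64 + S)))
47486 + Q(185) = 47486 + 58/(9*(64 + 185)) = 47486 + (58/9)/249 = 47486 + (58/9)*(1/249) = 47486 + 58/2241 = 106416184/2241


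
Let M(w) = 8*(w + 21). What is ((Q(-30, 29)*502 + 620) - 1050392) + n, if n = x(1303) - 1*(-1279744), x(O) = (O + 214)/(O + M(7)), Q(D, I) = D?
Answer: 328172141/1527 ≈ 2.1491e+5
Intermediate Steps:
M(w) = 168 + 8*w (M(w) = 8*(21 + w) = 168 + 8*w)
x(O) = (214 + O)/(224 + O) (x(O) = (O + 214)/(O + (168 + 8*7)) = (214 + O)/(O + (168 + 56)) = (214 + O)/(O + 224) = (214 + O)/(224 + O))
n = 1954170605/1527 (n = (214 + 1303)/(224 + 1303) - 1*(-1279744) = 1517/1527 + 1279744 = 1954170605/1527 ≈ 1.2797e+6)
((Q(-30, 29)*502 + 620) - 1050392) + n = ((-30*502 + 620) - 1050392) + 1954170605/1527 = ((-15060 + 620) - 1050392) + 1954170605/1527 = (-14440 - 1050392) + 1954170605/1527 = -1064832 + 1954170605/1527 = 328172141/1527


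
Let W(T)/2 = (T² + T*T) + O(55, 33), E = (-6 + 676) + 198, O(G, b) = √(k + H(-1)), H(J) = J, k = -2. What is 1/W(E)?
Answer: 753424/2270590895107 - I*√3/4541181790214 ≈ 3.3182e-7 - 3.8141e-13*I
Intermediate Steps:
O(G, b) = I*√3 (O(G, b) = √(-2 - 1) = √(-3) = I*√3)
E = 868 (E = 670 + 198 = 868)
W(T) = 4*T² + 2*I*√3 (W(T) = 2*((T² + T*T) + I*√3) = 2*((T² + T²) + I*√3) = 2*(2*T² + I*√3) = 4*T² + 2*I*√3)
1/W(E) = 1/(4*868² + 2*I*√3) = 1/(4*753424 + 2*I*√3) = 1/(3013696 + 2*I*√3)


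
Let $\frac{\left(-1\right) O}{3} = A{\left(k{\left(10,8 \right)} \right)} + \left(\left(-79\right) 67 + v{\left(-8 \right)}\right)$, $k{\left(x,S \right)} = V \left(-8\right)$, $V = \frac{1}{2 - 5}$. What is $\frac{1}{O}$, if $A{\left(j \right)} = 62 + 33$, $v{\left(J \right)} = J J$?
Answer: $\frac{1}{15402} \approx 6.4927 \cdot 10^{-5}$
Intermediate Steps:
$v{\left(J \right)} = J^{2}$
$V = - \frac{1}{3}$ ($V = \frac{1}{-3} = - \frac{1}{3} \approx -0.33333$)
$k{\left(x,S \right)} = \frac{8}{3}$ ($k{\left(x,S \right)} = \left(- \frac{1}{3}\right) \left(-8\right) = \frac{8}{3}$)
$A{\left(j \right)} = 95$
$O = 15402$ ($O = - 3 \left(95 + \left(\left(-79\right) 67 + \left(-8\right)^{2}\right)\right) = - 3 \left(95 + \left(-5293 + 64\right)\right) = - 3 \left(95 - 5229\right) = \left(-3\right) \left(-5134\right) = 15402$)
$\frac{1}{O} = \frac{1}{15402}$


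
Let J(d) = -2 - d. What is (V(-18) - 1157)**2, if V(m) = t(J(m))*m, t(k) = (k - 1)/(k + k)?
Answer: 347710609/256 ≈ 1.3582e+6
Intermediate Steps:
t(k) = (-1 + k)/(2*k) (t(k) = (-1 + k)/((2*k)) = (-1 + k)*(1/(2*k)) = (-1 + k)/(2*k))
V(m) = m*(-3 - m)/(2*(-2 - m)) (V(m) = ((-1 + (-2 - m))/(2*(-2 - m)))*m = ((-3 - m)/(2*(-2 - m)))*m = m*(-3 - m)/(2*(-2 - m)))
(V(-18) - 1157)**2 = ((1/2)*(-18)*(3 - 18)/(2 - 18) - 1157)**2 = ((1/2)*(-18)*(-15)/(-16) - 1157)**2 = ((1/2)*(-18)*(-1/16)*(-15) - 1157)**2 = (-135/16 - 1157)**2 = (-18647/16)**2 = 347710609/256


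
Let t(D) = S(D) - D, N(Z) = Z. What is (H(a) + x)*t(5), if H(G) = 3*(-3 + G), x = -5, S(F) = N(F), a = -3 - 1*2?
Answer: 0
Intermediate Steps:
a = -5 (a = -3 - 2 = -5)
S(F) = F
H(G) = -9 + 3*G
t(D) = 0 (t(D) = D - D = 0)
(H(a) + x)*t(5) = ((-9 + 3*(-5)) - 5)*0 = ((-9 - 15) - 5)*0 = (-24 - 5)*0 = -29*0 = 0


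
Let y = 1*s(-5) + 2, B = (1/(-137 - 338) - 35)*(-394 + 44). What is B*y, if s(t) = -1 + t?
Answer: -931056/19 ≈ -49003.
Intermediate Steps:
B = 232764/19 (B = (1/(-475) - 35)*(-350) = (-1/475 - 35)*(-350) = -16626/475*(-350) = 232764/19 ≈ 12251.)
y = -4 (y = 1*(-1 - 5) + 2 = 1*(-6) + 2 = -6 + 2 = -4)
B*y = (232764/19)*(-4) = -931056/19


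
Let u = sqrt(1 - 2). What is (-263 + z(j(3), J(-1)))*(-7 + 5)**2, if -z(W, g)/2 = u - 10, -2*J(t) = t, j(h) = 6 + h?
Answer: -972 - 8*I ≈ -972.0 - 8.0*I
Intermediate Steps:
u = I (u = sqrt(-1) = I ≈ 1.0*I)
J(t) = -t/2
z(W, g) = 20 - 2*I (z(W, g) = -2*(I - 10) = -2*(-10 + I) = 20 - 2*I)
(-263 + z(j(3), J(-1)))*(-7 + 5)**2 = (-263 + (20 - 2*I))*(-7 + 5)**2 = (-243 - 2*I)*(-2)**2 = (-243 - 2*I)*4 = -972 - 8*I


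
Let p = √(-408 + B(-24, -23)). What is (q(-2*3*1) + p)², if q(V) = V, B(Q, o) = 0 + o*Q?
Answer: 36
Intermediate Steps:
B(Q, o) = Q*o (B(Q, o) = 0 + Q*o = Q*o)
p = 12 (p = √(-408 - 24*(-23)) = √(-408 + 552) = √144 = 12)
(q(-2*3*1) + p)² = (-2*3*1 + 12)² = (-6*1 + 12)² = (-6 + 12)² = 6² = 36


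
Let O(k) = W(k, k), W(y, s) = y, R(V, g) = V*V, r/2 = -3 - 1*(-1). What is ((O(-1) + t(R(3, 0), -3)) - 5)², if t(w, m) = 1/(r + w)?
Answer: 841/25 ≈ 33.640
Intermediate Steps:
r = -4 (r = 2*(-3 - 1*(-1)) = 2*(-3 + 1) = 2*(-2) = -4)
R(V, g) = V²
O(k) = k
t(w, m) = 1/(-4 + w)
((O(-1) + t(R(3, 0), -3)) - 5)² = ((-1 + 1/(-4 + 3²)) - 5)² = ((-1 + 1/(-4 + 9)) - 5)² = ((-1 + 1/5) - 5)² = ((-1 + ⅕) - 5)² = (-⅘ - 5)² = (-29/5)² = 841/25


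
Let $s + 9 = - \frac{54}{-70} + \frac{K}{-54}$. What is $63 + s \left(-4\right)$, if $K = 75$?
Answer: $\frac{31963}{315} \approx 101.47$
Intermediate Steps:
$s = - \frac{6059}{630}$ ($s = -9 + \left(- \frac{54}{-70} + \frac{75}{-54}\right) = -9 + \left(\left(-54\right) \left(- \frac{1}{70}\right) + 75 \left(- \frac{1}{54}\right)\right) = -9 + \left(\frac{27}{35} - \frac{25}{18}\right) = -9 - \frac{389}{630} = - \frac{6059}{630} \approx -9.6175$)
$63 + s \left(-4\right) = 63 - - \frac{12118}{315} = 63 + \frac{12118}{315} = \frac{31963}{315}$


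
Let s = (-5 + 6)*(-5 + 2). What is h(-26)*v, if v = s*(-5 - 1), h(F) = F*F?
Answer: 12168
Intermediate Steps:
h(F) = F²
s = -3 (s = 1*(-3) = -3)
v = 18 (v = -3*(-5 - 1) = -3*(-6) = 18)
h(-26)*v = (-26)²*18 = 676*18 = 12168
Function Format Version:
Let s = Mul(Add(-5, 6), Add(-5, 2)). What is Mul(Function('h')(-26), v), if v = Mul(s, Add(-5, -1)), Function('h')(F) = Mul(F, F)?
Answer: 12168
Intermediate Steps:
Function('h')(F) = Pow(F, 2)
s = -3 (s = Mul(1, -3) = -3)
v = 18 (v = Mul(-3, Add(-5, -1)) = Mul(-3, -6) = 18)
Mul(Function('h')(-26), v) = Mul(Pow(-26, 2), 18) = Mul(676, 18) = 12168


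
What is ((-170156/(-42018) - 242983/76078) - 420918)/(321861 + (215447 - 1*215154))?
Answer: -672761427346199/514906051740108 ≈ -1.3066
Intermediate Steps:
((-170156/(-42018) - 242983/76078) - 420918)/(321861 + (215447 - 1*215154)) = ((-170156*(-1/42018) - 242983*1/76078) - 420918)/(321861 + (215447 - 215154)) = ((85078/21009 - 242983/76078) - 420918)/(321861 + 293) = (1367734237/1598322702 - 420918)/322154 = -672761427346199/1598322702*1/322154 = -672761427346199/514906051740108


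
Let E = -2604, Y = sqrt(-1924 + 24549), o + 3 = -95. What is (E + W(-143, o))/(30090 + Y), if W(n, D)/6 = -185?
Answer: -22350852/181077095 + 3714*sqrt(905)/181077095 ≈ -0.12282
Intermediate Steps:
o = -98 (o = -3 - 95 = -98)
W(n, D) = -1110 (W(n, D) = 6*(-185) = -1110)
Y = 5*sqrt(905) (Y = sqrt(22625) = 5*sqrt(905) ≈ 150.42)
(E + W(-143, o))/(30090 + Y) = (-2604 - 1110)/(30090 + 5*sqrt(905)) = -3714/(30090 + 5*sqrt(905))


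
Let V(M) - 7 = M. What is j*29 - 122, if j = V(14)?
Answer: 487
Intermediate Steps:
V(M) = 7 + M
j = 21 (j = 7 + 14 = 21)
j*29 - 122 = 21*29 - 122 = 609 - 122 = 487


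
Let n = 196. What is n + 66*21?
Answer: 1582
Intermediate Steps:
n + 66*21 = 196 + 66*21 = 196 + 1386 = 1582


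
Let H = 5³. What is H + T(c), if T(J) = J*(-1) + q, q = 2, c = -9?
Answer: 136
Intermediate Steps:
T(J) = 2 - J (T(J) = J*(-1) + 2 = -J + 2 = 2 - J)
H = 125
H + T(c) = 125 + (2 - 1*(-9)) = 125 + (2 + 9) = 125 + 11 = 136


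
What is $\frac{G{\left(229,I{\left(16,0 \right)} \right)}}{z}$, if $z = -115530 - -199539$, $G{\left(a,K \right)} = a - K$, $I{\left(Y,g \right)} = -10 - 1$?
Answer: $\frac{80}{28003} \approx 0.0028568$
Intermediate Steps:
$I{\left(Y,g \right)} = -11$ ($I{\left(Y,g \right)} = -10 - 1 = -11$)
$z = 84009$ ($z = -115530 + 199539 = 84009$)
$\frac{G{\left(229,I{\left(16,0 \right)} \right)}}{z} = \frac{229 - -11}{84009} = \left(229 + 11\right) \frac{1}{84009} = 240 \cdot \frac{1}{84009} = \frac{80}{28003}$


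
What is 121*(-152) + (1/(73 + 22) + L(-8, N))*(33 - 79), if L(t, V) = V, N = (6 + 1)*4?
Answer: -1869646/95 ≈ -19680.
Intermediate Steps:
N = 28 (N = 7*4 = 28)
121*(-152) + (1/(73 + 22) + L(-8, N))*(33 - 79) = 121*(-152) + (1/(73 + 22) + 28)*(33 - 79) = -18392 + (1/95 + 28)*(-46) = -18392 + (2661/95)*(-46) = -18392 - 122406/95 = -1869646/95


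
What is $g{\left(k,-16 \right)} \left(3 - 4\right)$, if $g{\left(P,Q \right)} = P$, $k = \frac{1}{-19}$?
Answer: $\frac{1}{19} \approx 0.052632$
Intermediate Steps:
$k = - \frac{1}{19} \approx -0.052632$
$g{\left(k,-16 \right)} \left(3 - 4\right) = - \frac{3 - 4}{19} = \left(- \frac{1}{19}\right) \left(-1\right) = \frac{1}{19}$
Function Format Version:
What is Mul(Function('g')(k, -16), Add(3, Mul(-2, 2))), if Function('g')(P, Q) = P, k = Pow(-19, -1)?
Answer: Rational(1, 19) ≈ 0.052632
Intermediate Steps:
k = Rational(-1, 19) ≈ -0.052632
Mul(Function('g')(k, -16), Add(3, Mul(-2, 2))) = Mul(Rational(-1, 19), Add(3, Mul(-2, 2))) = Mul(Rational(-1, 19), Add(3, -4)) = Mul(Rational(-1, 19), -1) = Rational(1, 19)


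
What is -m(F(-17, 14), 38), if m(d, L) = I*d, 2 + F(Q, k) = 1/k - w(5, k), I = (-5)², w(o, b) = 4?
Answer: 2075/14 ≈ 148.21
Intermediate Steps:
I = 25
F(Q, k) = -6 + 1/k (F(Q, k) = -2 + (1/k - 1*4) = -2 + (1/k - 4) = -2 + (-4 + 1/k) = -6 + 1/k)
m(d, L) = 25*d
-m(F(-17, 14), 38) = -25*(-6 + 1/14) = -25*(-83)/14 = -1*(-2075/14) = 2075/14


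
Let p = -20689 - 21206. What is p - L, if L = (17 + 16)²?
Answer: -42984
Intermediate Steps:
p = -41895
L = 1089 (L = 33² = 1089)
p - L = -41895 - 1*1089 = -41895 - 1089 = -42984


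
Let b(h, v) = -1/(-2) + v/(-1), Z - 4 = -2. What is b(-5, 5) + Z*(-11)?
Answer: -53/2 ≈ -26.500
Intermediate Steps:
Z = 2 (Z = 4 - 2 = 2)
b(h, v) = ½ - v (b(h, v) = -1*(-½) + v*(-1) = ½ - v)
b(-5, 5) + Z*(-11) = (½ - 1*5) + 2*(-11) = (½ - 5) - 22 = -9/2 - 22 = -53/2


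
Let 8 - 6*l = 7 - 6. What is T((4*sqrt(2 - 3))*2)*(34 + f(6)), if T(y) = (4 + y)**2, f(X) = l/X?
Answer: -4924/3 + 19696*I/9 ≈ -1641.3 + 2188.4*I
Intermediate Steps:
l = 7/6 (l = 4/3 - (7 - 6)/6 = 4/3 - 1/6*1 = 4/3 - 1/6 = 7/6 ≈ 1.1667)
f(X) = 7/(6*X)
T((4*sqrt(2 - 3))*2)*(34 + f(6)) = (4 + (4*sqrt(2 - 3))*2)**2*(34 + (7/6)/6) = (4 + (4*sqrt(-1))*2)**2*(34 + (7/6)*(1/6)) = (4 + (4*I)*2)**2*(34 + 7/36) = (4 + 8*I)**2*(1231/36) = 1231*(4 + 8*I)**2/36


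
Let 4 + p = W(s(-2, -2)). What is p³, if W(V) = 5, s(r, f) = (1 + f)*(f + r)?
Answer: 1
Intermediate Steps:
p = 1 (p = -4 + 5 = 1)
p³ = 1³ = 1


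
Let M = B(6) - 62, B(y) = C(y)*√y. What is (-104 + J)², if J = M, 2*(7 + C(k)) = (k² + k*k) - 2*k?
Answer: 30730 - 7636*√6 ≈ 12026.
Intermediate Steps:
C(k) = -7 + k² - k (C(k) = -7 + ((k² + k*k) - 2*k)/2 = -7 + ((k² + k²) - 2*k)/2 = -7 + (2*k² - 2*k)/2 = -7 + (-2*k + 2*k²)/2 = -7 + (k² - k) = -7 + k² - k)
B(y) = √y*(-7 + y² - y) (B(y) = (-7 + y² - y)*√y = √y*(-7 + y² - y))
M = -62 + 23*√6 (M = √6*(-7 + 6² - 1*6) - 62 = √6*(-7 + 36 - 6) - 62 = √6*23 - 62 = 23*√6 - 62 = -62 + 23*√6 ≈ -5.6617)
J = -62 + 23*√6 ≈ -5.6617
(-104 + J)² = (-104 + (-62 + 23*√6))² = (-166 + 23*√6)²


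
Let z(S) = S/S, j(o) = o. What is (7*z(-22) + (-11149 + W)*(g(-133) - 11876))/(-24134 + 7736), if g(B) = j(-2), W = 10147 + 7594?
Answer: 26099923/5466 ≈ 4775.0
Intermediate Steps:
W = 17741
g(B) = -2
z(S) = 1
(7*z(-22) + (-11149 + W)*(g(-133) - 11876))/(-24134 + 7736) = (7*1 + (-11149 + 17741)*(-2 - 11876))/(-24134 + 7736) = (7 + 6592*(-11878))/(-16398) = (7 - 78299776)*(-1/16398) = -78299769*(-1/16398) = 26099923/5466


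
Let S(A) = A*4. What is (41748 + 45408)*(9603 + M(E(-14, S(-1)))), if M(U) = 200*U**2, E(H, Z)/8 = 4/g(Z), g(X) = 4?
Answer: 1952555868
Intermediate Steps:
S(A) = 4*A
E(H, Z) = 8 (E(H, Z) = 8*(4/4) = 8*(4*(1/4)) = 8*1 = 8)
(41748 + 45408)*(9603 + M(E(-14, S(-1)))) = (41748 + 45408)*(9603 + 200*8**2) = 87156*(9603 + 200*64) = 87156*(9603 + 12800) = 87156*22403 = 1952555868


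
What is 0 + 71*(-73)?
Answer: -5183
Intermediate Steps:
0 + 71*(-73) = 0 - 5183 = -5183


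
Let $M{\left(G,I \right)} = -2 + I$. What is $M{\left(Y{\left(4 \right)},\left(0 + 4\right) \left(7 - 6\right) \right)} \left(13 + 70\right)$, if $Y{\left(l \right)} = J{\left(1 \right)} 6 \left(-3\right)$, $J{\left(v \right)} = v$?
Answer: $166$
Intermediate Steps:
$Y{\left(l \right)} = -18$ ($Y{\left(l \right)} = 1 \cdot 6 \left(-3\right) = 6 \left(-3\right) = -18$)
$M{\left(Y{\left(4 \right)},\left(0 + 4\right) \left(7 - 6\right) \right)} \left(13 + 70\right) = \left(-2 + \left(0 + 4\right) \left(7 - 6\right)\right) \left(13 + 70\right) = \left(-2 + 4 \cdot 1\right) 83 = \left(-2 + 4\right) 83 = 2 \cdot 83 = 166$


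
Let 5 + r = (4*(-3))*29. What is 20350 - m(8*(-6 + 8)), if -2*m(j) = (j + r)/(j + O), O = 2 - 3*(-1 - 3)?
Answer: 1220663/60 ≈ 20344.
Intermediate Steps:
O = 14 (O = 2 - 3*(-4) = 2 - 1*(-12) = 2 + 12 = 14)
r = -353 (r = -5 + (4*(-3))*29 = -5 - 12*29 = -5 - 348 = -353)
m(j) = -(-353 + j)/(2*(14 + j)) (m(j) = -(j - 353)/(2*(j + 14)) = -(-353 + j)/(2*(14 + j)))
20350 - m(8*(-6 + 8)) = 20350 - (353 - 8*(-6 + 8))/(2*(14 + 8*(-6 + 8))) = 20350 - (353 - 8*2)/(2*(14 + 8*2)) = 20350 - (353 - 1*16)/(2*(14 + 16)) = 20350 - (353 - 16)/(2*30) = 20350 - 337/(2*30) = 20350 - 1*337/60 = 20350 - 337/60 = 1220663/60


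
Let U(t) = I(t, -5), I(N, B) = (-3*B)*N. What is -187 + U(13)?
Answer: 8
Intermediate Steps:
I(N, B) = -3*B*N
U(t) = 15*t (U(t) = -3*(-5)*t = 15*t)
-187 + U(13) = -187 + 15*13 = -187 + 195 = 8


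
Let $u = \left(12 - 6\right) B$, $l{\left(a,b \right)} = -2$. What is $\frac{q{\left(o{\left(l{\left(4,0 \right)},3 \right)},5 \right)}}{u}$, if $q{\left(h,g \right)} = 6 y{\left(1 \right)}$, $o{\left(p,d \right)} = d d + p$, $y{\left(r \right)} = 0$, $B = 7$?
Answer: $0$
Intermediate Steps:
$o{\left(p,d \right)} = p + d^{2}$ ($o{\left(p,d \right)} = d^{2} + p = p + d^{2}$)
$q{\left(h,g \right)} = 0$ ($q{\left(h,g \right)} = 6 \cdot 0 = 0$)
$u = 42$ ($u = \left(12 - 6\right) 7 = 6 \cdot 7 = 42$)
$\frac{q{\left(o{\left(l{\left(4,0 \right)},3 \right)},5 \right)}}{u} = \frac{0}{42} = 0 \cdot \frac{1}{42} = 0$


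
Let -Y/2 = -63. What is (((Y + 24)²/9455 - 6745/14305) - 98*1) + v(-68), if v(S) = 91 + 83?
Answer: 421495017/5410151 ≈ 77.908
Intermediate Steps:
Y = 126 (Y = -2*(-63) = 126)
v(S) = 174
(((Y + 24)²/9455 - 6745/14305) - 98*1) + v(-68) = (((126 + 24)²/9455 - 6745/14305) - 98*1) + 174 = ((150²*(1/9455) - 6745*1/14305) - 98) + 174 = ((22500*(1/9455) - 1349/2861) - 98) + 174 = ((4500/1891 - 1349/2861) - 98) + 174 = (10323541/5410151 - 98) + 174 = -519871257/5410151 + 174 = 421495017/5410151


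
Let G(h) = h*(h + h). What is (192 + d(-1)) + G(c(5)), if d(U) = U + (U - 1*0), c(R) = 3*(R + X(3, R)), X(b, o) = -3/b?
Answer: 478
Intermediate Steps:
c(R) = -3 + 3*R (c(R) = 3*(R - 3/3) = 3*(R - 3*⅓) = 3*(R - 1) = 3*(-1 + R) = -3 + 3*R)
d(U) = 2*U (d(U) = U + (U + 0) = U + U = 2*U)
G(h) = 2*h² (G(h) = h*(2*h) = 2*h²)
(192 + d(-1)) + G(c(5)) = (192 + 2*(-1)) + 2*(-3 + 3*5)² = (192 - 2) + 2*(-3 + 15)² = 190 + 2*12² = 190 + 2*144 = 190 + 288 = 478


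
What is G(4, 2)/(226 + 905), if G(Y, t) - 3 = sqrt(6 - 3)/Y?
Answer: 1/377 + sqrt(3)/4524 ≈ 0.0030354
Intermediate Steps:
G(Y, t) = 3 + sqrt(3)/Y (G(Y, t) = 3 + sqrt(6 - 3)/Y = 3 + sqrt(3)/Y)
G(4, 2)/(226 + 905) = (3 + sqrt(3)/4)/(226 + 905) = (3 + sqrt(3)*(1/4))/1131 = (3 + sqrt(3)/4)/1131 = 1/377 + sqrt(3)/4524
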